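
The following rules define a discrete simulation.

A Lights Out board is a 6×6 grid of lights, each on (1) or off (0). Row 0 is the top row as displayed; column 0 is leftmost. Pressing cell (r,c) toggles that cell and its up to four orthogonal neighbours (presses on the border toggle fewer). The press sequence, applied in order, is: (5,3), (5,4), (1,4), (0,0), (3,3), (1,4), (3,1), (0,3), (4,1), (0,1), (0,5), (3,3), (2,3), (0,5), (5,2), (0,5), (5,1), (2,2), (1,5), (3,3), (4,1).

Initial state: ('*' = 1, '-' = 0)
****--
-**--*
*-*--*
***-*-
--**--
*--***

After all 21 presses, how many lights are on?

14

0) ****--
-**--*
*-*--*
***-*-
--**--
*--***
1) ****--
-**--*
*-*--*
***-*-
--*---
*-*--*
2) ****--
-**--*
*-*--*
***-*-
--*-*-
*-***-
3) *****-
-****-
*-*-**
***-*-
--*-*-
*-***-
4) --***-
*****-
*-*-**
***-*-
--*-*-
*-***-
5) --***-
*****-
*-****
**-*--
--***-
*-***-
6) --**--
***--*
*-**-*
**-*--
--***-
*-***-
7) --**--
***--*
****-*
--**--
-****-
*-***-
8) ----*-
****-*
****-*
--**--
-****-
*-***-
9) ----*-
****-*
****-*
-***--
*--**-
*****-
10) ***-*-
*-**-*
****-*
-***--
*--**-
*****-
11) ***--*
*-**--
****-*
-***--
*--**-
*****-
12) ***--*
*-**--
***--*
-*--*-
*---*-
*****-
13) ***--*
*-*---
**-***
-*-**-
*---*-
*****-
14) ***-*-
*-*--*
**-***
-*-**-
*---*-
*****-
15) ***-*-
*-*--*
**-***
-*-**-
*-*-*-
*---*-
16) ***--*
*-*---
**-***
-*-**-
*-*-*-
*---*-
17) ***--*
*-*---
**-***
-*-**-
***-*-
-**-*-
18) ***--*
*-----
*-*-**
-****-
***-*-
-**-*-
19) ***---
*---**
*-*-*-
-****-
***-*-
-**-*-
20) ***---
*---**
*-***-
-*----
*****-
-**-*-
21) ***---
*---**
*-***-
------
---**-
--*-*-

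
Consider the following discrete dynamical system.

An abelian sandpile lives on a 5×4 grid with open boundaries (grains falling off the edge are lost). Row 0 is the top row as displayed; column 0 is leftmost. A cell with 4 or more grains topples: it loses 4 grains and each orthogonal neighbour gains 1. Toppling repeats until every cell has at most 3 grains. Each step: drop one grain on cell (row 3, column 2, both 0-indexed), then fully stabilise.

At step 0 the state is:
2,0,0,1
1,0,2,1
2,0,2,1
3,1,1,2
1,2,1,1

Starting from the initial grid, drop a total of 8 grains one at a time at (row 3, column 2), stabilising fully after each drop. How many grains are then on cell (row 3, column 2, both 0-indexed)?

3

0) 2,0,0,1
1,0,2,1
2,0,2,1
3,1,1,2
1,2,1,1
1) 2,0,0,1
1,0,2,1
2,0,2,1
3,1,2,2
1,2,1,1
2) 2,0,0,1
1,0,2,1
2,0,2,1
3,1,3,2
1,2,1,1
3) 2,0,0,1
1,0,2,1
2,0,3,1
3,2,0,3
1,2,2,1
4) 2,0,0,1
1,0,2,1
2,0,3,1
3,2,1,3
1,2,2,1
5) 2,0,0,1
1,0,2,1
2,0,3,1
3,2,2,3
1,2,2,1
6) 2,0,0,1
1,0,2,1
2,0,3,1
3,2,3,3
1,2,2,1
7) 2,0,0,1
1,0,3,1
2,1,0,3
3,3,2,0
1,2,3,2
8) 2,0,0,1
1,0,3,1
2,1,0,3
3,3,3,0
1,2,3,2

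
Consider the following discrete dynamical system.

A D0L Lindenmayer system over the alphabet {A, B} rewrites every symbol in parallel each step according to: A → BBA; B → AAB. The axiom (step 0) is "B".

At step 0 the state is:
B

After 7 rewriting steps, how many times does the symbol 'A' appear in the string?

t=0: B
t=1: AAB
t=2: BBABBAAAB
t=3: AABAABBBAAABAABBBABBABBAAAB
t=4: BBABBAAABBBABBAAABAABAABBBABBABBAAABBBABBAAABAABAABBBAAABAABBBAAABAABBBABBABBAAAB
t=5: AABAABBBAAABAABBBABBABBAAABAABAABBBAAABAABBBABBABBAAABBBAB…BBBABBABBAAABBBABBAAABAABAABBBAAABAABBBAAABAABBBABBABBAAAB  (len 243)
t=6: BBABBAAABBBABBAAABAABAABBBABBABBAAABBBABBAAABAABAABBBAAABA…BBBABBABBAAABBBABBAAABAABAABBBAAABAABBBAAABAABBBABBABBAAAB  (len 729)
t=7: AABAABBBAAABAABBBABBABBAAABAABAABBBAAABAABBBABBABBAAABBBAB…BBBABBABBAAABBBABBAAABAABAABBBAAABAABBBAAABAABBBABBABBAAAB  (len 2187)

1094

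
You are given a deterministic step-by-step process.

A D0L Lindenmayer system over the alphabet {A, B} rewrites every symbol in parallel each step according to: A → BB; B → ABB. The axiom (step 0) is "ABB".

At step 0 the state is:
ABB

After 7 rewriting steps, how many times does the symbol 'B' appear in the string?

k=0  ABB
k=1  BBABBABB
k=2  ABBABBBBABBABBBBABBABB
k=3  BBABBABBBBABBABBABBABBBBABBABBBBABBABBABBABBBBABBABBBBABBABB
k=4  ABBABBBBABBABBBBABBABBABBABBBBABBABBBBABBABBBBABBABBBBABBA…ABBABBBBABBABBABBABBBBABBABBBBABBABBABBABBBBABBABBBBABBABB  (len 164)
k=5  BBABBABBBBABBABBABBABBBBABBABBBBABBABBABBABBBBABBABBBBABBA…ABBABBBBABBABBABBABBBBABBABBBBABBABBABBABBBBABBABBBBABBABB  (len 448)
k=6  ABBABBBBABBABBBBABBABBABBABBBBABBABBBBABBABBBBABBABBBBABBA…ABBABBBBABBABBABBABBBBABBABBBBABBABBABBABBBBABBABBBBABBABB  (len 1224)
k=7  BBABBABBBBABBABBABBABBBBABBABBBBABBABBABBABBBBABBABBBBABBA…ABBABBBBABBABBABBABBBBABBABBBBABBABBABBABBBBABBABBBBABBABB  (len 3344)

2448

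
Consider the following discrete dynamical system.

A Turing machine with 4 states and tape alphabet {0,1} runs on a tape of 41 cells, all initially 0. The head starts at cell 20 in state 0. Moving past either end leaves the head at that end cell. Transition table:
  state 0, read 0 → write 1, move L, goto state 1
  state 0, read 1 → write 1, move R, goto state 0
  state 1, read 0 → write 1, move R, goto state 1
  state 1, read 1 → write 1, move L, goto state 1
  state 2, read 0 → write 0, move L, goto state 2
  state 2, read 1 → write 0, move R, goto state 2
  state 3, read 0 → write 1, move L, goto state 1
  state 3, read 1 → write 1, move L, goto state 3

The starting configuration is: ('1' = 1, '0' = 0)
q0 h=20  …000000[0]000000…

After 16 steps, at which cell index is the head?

14

0) q0 h=20  …000000[0]000000…
1) q1 h=19  …000000[0]100000…
2) q1 h=20  …000001[1]000000…
3) q1 h=19  …000000[1]100000…
4) q1 h=18  …000000[0]110000…
5) q1 h=19  …000001[1]100000…
6) q1 h=18  …000000[1]110000…
7) q1 h=17  …000000[0]111000…
8) q1 h=18  …000001[1]110000…
9) q1 h=17  …000000[1]111000…
10) q1 h=16  …000000[0]111100…
11) q1 h=17  …000001[1]111000…
12) q1 h=16  …000000[1]111100…
13) q1 h=15  …000000[0]111110…
14) q1 h=16  …000001[1]111100…
15) q1 h=15  …000000[1]111110…
16) q1 h=14  …000000[0]111111…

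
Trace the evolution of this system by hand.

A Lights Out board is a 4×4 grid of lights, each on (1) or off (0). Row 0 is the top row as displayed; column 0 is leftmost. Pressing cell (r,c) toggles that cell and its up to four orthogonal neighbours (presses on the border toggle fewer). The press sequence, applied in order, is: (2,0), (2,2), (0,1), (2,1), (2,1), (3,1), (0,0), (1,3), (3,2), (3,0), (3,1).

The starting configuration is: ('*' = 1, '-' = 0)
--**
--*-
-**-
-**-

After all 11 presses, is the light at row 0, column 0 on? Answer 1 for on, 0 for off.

gen 0: --**
--*-
-**-
-**-
gen 1: --**
*-*-
*-*-
***-
gen 2: --**
*---
**-*
**--
gen 3: **-*
**--
**-*
**--
gen 4: **-*
*---
--**
*---
gen 5: **-*
**--
**-*
**--
gen 6: **-*
**--
*--*
--*-
gen 7: ---*
-*--
*--*
--*-
gen 8: ----
-***
*---
--*-
gen 9: ----
-***
*-*-
-*-*
gen 10: ----
-***
--*-
*--*
gen 11: ----
-***
-**-
-***

0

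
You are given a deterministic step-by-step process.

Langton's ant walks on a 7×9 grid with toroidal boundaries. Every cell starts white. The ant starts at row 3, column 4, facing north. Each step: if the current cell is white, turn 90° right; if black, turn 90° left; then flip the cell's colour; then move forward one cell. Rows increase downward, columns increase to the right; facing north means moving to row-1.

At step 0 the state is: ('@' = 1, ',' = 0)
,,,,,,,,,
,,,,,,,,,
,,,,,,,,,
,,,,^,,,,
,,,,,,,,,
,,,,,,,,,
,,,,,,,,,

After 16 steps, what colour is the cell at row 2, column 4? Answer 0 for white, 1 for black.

t=0: ,,,,,,,,,
,,,,,,,,,
,,,,,,,,,
,,,,^,,,,
,,,,,,,,,
,,,,,,,,,
,,,,,,,,,
t=1: ,,,,,,,,,
,,,,,,,,,
,,,,,,,,,
,,,,@>,,,
,,,,,,,,,
,,,,,,,,,
,,,,,,,,,
t=2: ,,,,,,,,,
,,,,,,,,,
,,,,,,,,,
,,,,@@,,,
,,,,,v,,,
,,,,,,,,,
,,,,,,,,,
t=3: ,,,,,,,,,
,,,,,,,,,
,,,,,,,,,
,,,,@@,,,
,,,,<@,,,
,,,,,,,,,
,,,,,,,,,
t=4: ,,,,,,,,,
,,,,,,,,,
,,,,,,,,,
,,,,^@,,,
,,,,@@,,,
,,,,,,,,,
,,,,,,,,,
t=5: ,,,,,,,,,
,,,,,,,,,
,,,,,,,,,
,,,<,@,,,
,,,,@@,,,
,,,,,,,,,
,,,,,,,,,
t=6: ,,,,,,,,,
,,,,,,,,,
,,,^,,,,,
,,,@,@,,,
,,,,@@,,,
,,,,,,,,,
,,,,,,,,,
t=7: ,,,,,,,,,
,,,,,,,,,
,,,@>,,,,
,,,@,@,,,
,,,,@@,,,
,,,,,,,,,
,,,,,,,,,
t=8: ,,,,,,,,,
,,,,,,,,,
,,,@@,,,,
,,,@v@,,,
,,,,@@,,,
,,,,,,,,,
,,,,,,,,,
t=9: ,,,,,,,,,
,,,,,,,,,
,,,@@,,,,
,,,<@@,,,
,,,,@@,,,
,,,,,,,,,
,,,,,,,,,
t=10: ,,,,,,,,,
,,,,,,,,,
,,,@@,,,,
,,,,@@,,,
,,,v@@,,,
,,,,,,,,,
,,,,,,,,,
t=11: ,,,,,,,,,
,,,,,,,,,
,,,@@,,,,
,,,,@@,,,
,,<@@@,,,
,,,,,,,,,
,,,,,,,,,
t=12: ,,,,,,,,,
,,,,,,,,,
,,,@@,,,,
,,^,@@,,,
,,@@@@,,,
,,,,,,,,,
,,,,,,,,,
t=13: ,,,,,,,,,
,,,,,,,,,
,,,@@,,,,
,,@>@@,,,
,,@@@@,,,
,,,,,,,,,
,,,,,,,,,
t=14: ,,,,,,,,,
,,,,,,,,,
,,,@@,,,,
,,@@@@,,,
,,@v@@,,,
,,,,,,,,,
,,,,,,,,,
t=15: ,,,,,,,,,
,,,,,,,,,
,,,@@,,,,
,,@@@@,,,
,,@,>@,,,
,,,,,,,,,
,,,,,,,,,
t=16: ,,,,,,,,,
,,,,,,,,,
,,,@@,,,,
,,@@^@,,,
,,@,,@,,,
,,,,,,,,,
,,,,,,,,,

1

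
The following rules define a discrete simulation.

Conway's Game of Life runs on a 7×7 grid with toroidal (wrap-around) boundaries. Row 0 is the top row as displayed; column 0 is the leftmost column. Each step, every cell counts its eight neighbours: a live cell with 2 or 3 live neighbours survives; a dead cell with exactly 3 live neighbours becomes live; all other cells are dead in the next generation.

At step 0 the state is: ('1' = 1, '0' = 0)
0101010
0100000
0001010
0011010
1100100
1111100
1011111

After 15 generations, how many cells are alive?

6

gen 0: 0101010
0100000
0001010
0011010
1100100
1111100
1011111
gen 1: 0101010
0000000
0001000
0111011
1000011
0000000
0000000
gen 2: 0000000
0010100
0001100
0111010
1110110
0000001
0000000
gen 3: 0000000
0000100
0100010
1000011
1000110
1100011
0000000
gen 4: 0000000
0000000
1000110
1100000
0000100
1100110
1000001
gen 5: 0000000
0000000
1100001
1100111
0000111
1100110
1100011
gen 6: 1000001
1000000
0100000
0100100
0001000
0100000
0100110
gen 7: 1100011
1100001
1100000
0010000
0010000
0010100
0100011
gen 8: 0010000
0010010
0010001
0010000
0110000
0111010
0110100
gen 9: 0010000
0111000
0111000
0011000
0000000
1000100
0000100
gen 10: 0110000
0000000
0000100
0101000
0001000
0000000
0001000
gen 11: 0010000
0000000
0000000
0011100
0010000
0000000
0010000
gen 12: 0000000
0000000
0001000
0011000
0010000
0000000
0000000
gen 13: 0000000
0000000
0011000
0011000
0011000
0000000
0000000
gen 14: 0000000
0000000
0011000
0100100
0011000
0000000
0000000
gen 15: 0000000
0000000
0011000
0100100
0011000
0000000
0000000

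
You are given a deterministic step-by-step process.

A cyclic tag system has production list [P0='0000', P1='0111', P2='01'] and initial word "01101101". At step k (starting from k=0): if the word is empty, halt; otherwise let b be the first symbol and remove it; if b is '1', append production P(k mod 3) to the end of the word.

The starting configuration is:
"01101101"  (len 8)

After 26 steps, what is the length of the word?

36

[0] "01101101"  (len 8)
[1] "1101101"  (len 7)
[2] "1011010111"  (len 10)
[3] "01101011101"  (len 11)
[4] "1101011101"  (len 10)
[5] "1010111010111"  (len 13)
[6] "01011101011101"  (len 14)
[7] "1011101011101"  (len 13)
[8] "0111010111010111"  (len 16)
[9] "111010111010111"  (len 15)
[10] "110101110101110000"  (len 18)
[11] "101011101011100000111"  (len 21)
[12] "0101110101110000011101"  (len 22)
[13] "101110101110000011101"  (len 21)
[14] "011101011100000111010111"  (len 24)
[15] "11101011100000111010111"  (len 23)
[16] "11010111000001110101110000"  (len 26)
[17] "10101110000011101011100000111"  (len 29)
[18] "010111000001110101110000011101"  (len 30)
[19] "10111000001110101110000011101"  (len 29)
[20] "01110000011101011100000111010111"  (len 32)
[21] "1110000011101011100000111010111"  (len 31)
[22] "1100000111010111000001110101110000"  (len 34)
[23] "1000001110101110000011101011100000111"  (len 37)
[24] "00000111010111000001110101110000011101"  (len 38)
[25] "0000111010111000001110101110000011101"  (len 37)
[26] "000111010111000001110101110000011101"  (len 36)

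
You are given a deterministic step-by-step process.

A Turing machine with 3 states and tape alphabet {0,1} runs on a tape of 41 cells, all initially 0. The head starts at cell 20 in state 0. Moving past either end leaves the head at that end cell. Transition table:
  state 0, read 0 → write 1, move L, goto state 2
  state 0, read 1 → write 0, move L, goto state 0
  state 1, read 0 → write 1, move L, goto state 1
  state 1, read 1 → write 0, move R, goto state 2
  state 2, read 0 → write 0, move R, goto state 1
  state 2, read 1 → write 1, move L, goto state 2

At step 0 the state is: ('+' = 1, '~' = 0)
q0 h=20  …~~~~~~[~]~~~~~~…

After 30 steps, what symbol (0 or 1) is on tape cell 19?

1

gen 0: q0 h=20  …~~~~~~[~]~~~~~~…
gen 1: q2 h=19  …~~~~~~[~]+~~~~~…
gen 2: q1 h=20  …~~~~~~[+]~~~~~~…
gen 3: q2 h=21  …~~~~~~[~]~~~~~~…
gen 4: q1 h=22  …~~~~~~[~]~~~~~~…
gen 5: q1 h=21  …~~~~~~[~]+~~~~~…
gen 6: q1 h=20  …~~~~~~[~]++~~~~…
gen 7: q1 h=19  …~~~~~~[~]+++~~~…
gen 8: q1 h=18  …~~~~~~[~]++++~~…
gen 9: q1 h=17  …~~~~~~[~]+++++~…
gen 10: q1 h=16  …~~~~~~[~]++++++…
gen 11: q1 h=15  …~~~~~~[~]++++++…
gen 12: q1 h=14  …~~~~~~[~]++++++…
gen 13: q1 h=13  …~~~~~~[~]++++++…
gen 14: q1 h=12  …~~~~~~[~]++++++…
gen 15: q1 h=11  …~~~~~~[~]++++++…
gen 16: q1 h=10  …~~~~~~[~]++++++…
gen 17: q1 h= 9  …~~~~~~[~]++++++…
gen 18: q1 h= 8  …~~~~~~[~]++++++…
gen 19: q1 h= 7  …~~~~~~[~]++++++…
gen 20: q1 h= 6  |~~~~~~[~]++++++…
gen 21: q1 h= 5  |~~~~~[~]++++++…
gen 22: q1 h= 4  |~~~~[~]++++++…
gen 23: q1 h= 3  |~~~[~]++++++…
gen 24: q1 h= 2  |~~[~]++++++…
gen 25: q1 h= 1  |~[~]++++++…
gen 26: q1 h= 0  |[~]++++++…
gen 27: q1 h= 0  |[+]++++++…
gen 28: q2 h= 1  |~[+]++++++…
gen 29: q2 h= 0  |[~]++++++…
gen 30: q1 h= 1  |~[+]++++++…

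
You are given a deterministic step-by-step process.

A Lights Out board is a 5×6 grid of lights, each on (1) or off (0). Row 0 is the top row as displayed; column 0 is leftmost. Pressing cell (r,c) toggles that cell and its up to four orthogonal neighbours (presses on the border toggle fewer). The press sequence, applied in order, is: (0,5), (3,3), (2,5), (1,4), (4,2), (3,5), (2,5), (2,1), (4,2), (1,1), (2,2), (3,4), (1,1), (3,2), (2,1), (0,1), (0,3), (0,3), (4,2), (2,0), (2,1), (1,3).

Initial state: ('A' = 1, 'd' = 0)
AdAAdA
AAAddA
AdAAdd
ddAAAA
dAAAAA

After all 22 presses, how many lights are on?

gen 0: AdAAdA
AAAddA
AdAAdd
ddAAAA
dAAAAA
gen 1: AdAAAd
AAAddd
AdAAdd
ddAAAA
dAAAAA
gen 2: AdAAAd
AAAddd
AdAddd
dddddA
dAAdAA
gen 3: AdAAAd
AAAddA
AdAdAA
dddddd
dAAdAA
gen 4: AdAAdd
AAAAAd
AdAddA
dddddd
dAAdAA
gen 5: AdAAdd
AAAAAd
AdAddA
ddAddd
dddAAA
gen 6: AdAAdd
AAAAAd
AdAddd
ddAdAA
dddAAd
gen 7: AdAAdd
AAAAAA
AdAdAA
ddAdAd
dddAAd
gen 8: AdAAdd
AdAAAA
dAddAA
dAAdAd
dddAAd
gen 9: AdAAdd
AdAAAA
dAddAA
dAddAd
dAAdAd
gen 10: AAAAdd
dAdAAA
ddddAA
dAddAd
dAAdAd
gen 11: AAAAdd
dAAAAA
dAAAAA
dAAdAd
dAAdAd
gen 12: AAAAdd
dAAAAA
dAAAdA
dAAAdA
dAAddd
gen 13: AdAAdd
AddAAA
ddAAdA
dAAAdA
dAAddd
gen 14: AdAAdd
AddAAA
dddAdA
dddddA
dAdddd
gen 15: AdAAdd
AAdAAA
AAAAdA
dAdddA
dAdddd
gen 16: dAdAdd
AddAAA
AAAAdA
dAdddA
dAdddd
gen 17: dAAdAd
AdddAA
AAAAdA
dAdddA
dAdddd
gen 18: dAdAdd
AddAAA
AAAAdA
dAdddA
dAdddd
gen 19: dAdAdd
AddAAA
AAAAdA
dAAddA
ddAAdd
gen 20: dAdAdd
dddAAA
ddAAdA
AAAddA
ddAAdd
gen 21: dAdAdd
dAdAAA
AAdAdA
AdAddA
ddAAdd
gen 22: dAdddd
dAAddA
AAdddA
AdAddA
ddAAdd

12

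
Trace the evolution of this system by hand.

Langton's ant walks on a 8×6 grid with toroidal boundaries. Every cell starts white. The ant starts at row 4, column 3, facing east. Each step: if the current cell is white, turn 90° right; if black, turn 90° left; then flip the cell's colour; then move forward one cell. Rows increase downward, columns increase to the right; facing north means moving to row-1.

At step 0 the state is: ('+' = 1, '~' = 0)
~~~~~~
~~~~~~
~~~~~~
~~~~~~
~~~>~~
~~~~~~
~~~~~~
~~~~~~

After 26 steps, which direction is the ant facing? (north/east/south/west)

gen 0: ~~~~~~
~~~~~~
~~~~~~
~~~~~~
~~~>~~
~~~~~~
~~~~~~
~~~~~~
gen 1: ~~~~~~
~~~~~~
~~~~~~
~~~~~~
~~~+~~
~~~v~~
~~~~~~
~~~~~~
gen 2: ~~~~~~
~~~~~~
~~~~~~
~~~~~~
~~~+~~
~~<+~~
~~~~~~
~~~~~~
gen 3: ~~~~~~
~~~~~~
~~~~~~
~~~~~~
~~^+~~
~~++~~
~~~~~~
~~~~~~
gen 4: ~~~~~~
~~~~~~
~~~~~~
~~~~~~
~~+>~~
~~++~~
~~~~~~
~~~~~~
gen 5: ~~~~~~
~~~~~~
~~~~~~
~~~^~~
~~+~~~
~~++~~
~~~~~~
~~~~~~
gen 6: ~~~~~~
~~~~~~
~~~~~~
~~~+>~
~~+~~~
~~++~~
~~~~~~
~~~~~~
gen 7: ~~~~~~
~~~~~~
~~~~~~
~~~++~
~~+~v~
~~++~~
~~~~~~
~~~~~~
gen 8: ~~~~~~
~~~~~~
~~~~~~
~~~++~
~~+<+~
~~++~~
~~~~~~
~~~~~~
gen 9: ~~~~~~
~~~~~~
~~~~~~
~~~^+~
~~+++~
~~++~~
~~~~~~
~~~~~~
gen 10: ~~~~~~
~~~~~~
~~~~~~
~~<~+~
~~+++~
~~++~~
~~~~~~
~~~~~~
gen 11: ~~~~~~
~~~~~~
~~^~~~
~~+~+~
~~+++~
~~++~~
~~~~~~
~~~~~~
gen 12: ~~~~~~
~~~~~~
~~+>~~
~~+~+~
~~+++~
~~++~~
~~~~~~
~~~~~~
gen 13: ~~~~~~
~~~~~~
~~++~~
~~+v+~
~~+++~
~~++~~
~~~~~~
~~~~~~
gen 14: ~~~~~~
~~~~~~
~~++~~
~~<++~
~~+++~
~~++~~
~~~~~~
~~~~~~
gen 15: ~~~~~~
~~~~~~
~~++~~
~~~++~
~~v++~
~~++~~
~~~~~~
~~~~~~
gen 16: ~~~~~~
~~~~~~
~~++~~
~~~++~
~~~>+~
~~++~~
~~~~~~
~~~~~~
gen 17: ~~~~~~
~~~~~~
~~++~~
~~~^+~
~~~~+~
~~++~~
~~~~~~
~~~~~~
gen 18: ~~~~~~
~~~~~~
~~++~~
~~<~+~
~~~~+~
~~++~~
~~~~~~
~~~~~~
gen 19: ~~~~~~
~~~~~~
~~^+~~
~~+~+~
~~~~+~
~~++~~
~~~~~~
~~~~~~
gen 20: ~~~~~~
~~~~~~
~<~+~~
~~+~+~
~~~~+~
~~++~~
~~~~~~
~~~~~~
gen 21: ~~~~~~
~^~~~~
~+~+~~
~~+~+~
~~~~+~
~~++~~
~~~~~~
~~~~~~
gen 22: ~~~~~~
~+>~~~
~+~+~~
~~+~+~
~~~~+~
~~++~~
~~~~~~
~~~~~~
gen 23: ~~~~~~
~++~~~
~+v+~~
~~+~+~
~~~~+~
~~++~~
~~~~~~
~~~~~~
gen 24: ~~~~~~
~++~~~
~<++~~
~~+~+~
~~~~+~
~~++~~
~~~~~~
~~~~~~
gen 25: ~~~~~~
~++~~~
~~++~~
~v+~+~
~~~~+~
~~++~~
~~~~~~
~~~~~~
gen 26: ~~~~~~
~++~~~
~~++~~
<++~+~
~~~~+~
~~++~~
~~~~~~
~~~~~~

west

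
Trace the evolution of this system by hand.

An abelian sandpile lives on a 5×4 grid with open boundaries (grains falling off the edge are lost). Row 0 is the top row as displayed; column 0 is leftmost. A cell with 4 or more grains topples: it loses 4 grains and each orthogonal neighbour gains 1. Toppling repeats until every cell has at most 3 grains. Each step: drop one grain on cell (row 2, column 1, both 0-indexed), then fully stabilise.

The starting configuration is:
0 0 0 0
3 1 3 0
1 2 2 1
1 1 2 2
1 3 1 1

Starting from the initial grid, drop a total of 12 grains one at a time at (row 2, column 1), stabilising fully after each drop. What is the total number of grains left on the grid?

34

0) 0 0 0 0
3 1 3 0
1 2 2 1
1 1 2 2
1 3 1 1
1) 0 0 0 0
3 1 3 0
1 3 2 1
1 1 2 2
1 3 1 1
2) 0 0 0 0
3 2 3 0
2 0 3 1
1 2 2 2
1 3 1 1
3) 0 0 0 0
3 2 3 0
2 1 3 1
1 2 2 2
1 3 1 1
4) 0 0 0 0
3 2 3 0
2 2 3 1
1 2 2 2
1 3 1 1
5) 0 0 0 0
3 2 3 0
2 3 3 1
1 2 2 2
1 3 1 1
6) 1 1 1 0
1 1 1 1
0 3 1 2
2 3 3 2
1 3 1 1
7) 1 1 1 0
1 2 1 1
1 1 3 2
3 2 0 3
2 0 3 1
8) 1 1 1 0
1 2 1 1
1 2 3 2
3 2 0 3
2 0 3 1
9) 1 1 1 0
1 2 1 1
1 3 3 2
3 2 0 3
2 0 3 1
10) 1 1 1 0
1 3 2 1
2 1 0 3
3 3 1 3
2 0 3 1
11) 1 1 1 0
1 3 2 1
2 2 0 3
3 3 1 3
2 0 3 1
12) 1 1 1 0
1 3 2 1
2 3 0 3
3 3 1 3
2 0 3 1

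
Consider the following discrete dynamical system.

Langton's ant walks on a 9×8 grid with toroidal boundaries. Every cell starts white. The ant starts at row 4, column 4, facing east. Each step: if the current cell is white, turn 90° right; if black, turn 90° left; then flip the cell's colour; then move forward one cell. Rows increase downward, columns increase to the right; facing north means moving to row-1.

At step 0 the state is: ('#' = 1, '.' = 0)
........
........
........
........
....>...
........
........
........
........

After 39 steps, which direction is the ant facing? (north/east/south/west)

south

t=0: ........
........
........
........
....>...
........
........
........
........
t=1: ........
........
........
........
....#...
....v...
........
........
........
t=2: ........
........
........
........
....#...
...<#...
........
........
........
t=3: ........
........
........
........
...^#...
...##...
........
........
........
t=4: ........
........
........
........
...#>...
...##...
........
........
........
t=5: ........
........
........
....^...
...#....
...##...
........
........
........
t=6: ........
........
........
....#>..
...#....
...##...
........
........
........
t=7: ........
........
........
....##..
...#.v..
...##...
........
........
........
t=8: ........
........
........
....##..
...#<#..
...##...
........
........
........
t=9: ........
........
........
....^#..
...###..
...##...
........
........
........
t=10: ........
........
........
...<.#..
...###..
...##...
........
........
........
t=11: ........
........
...^....
...#.#..
...###..
...##...
........
........
........
t=12: ........
........
...#>...
...#.#..
...###..
...##...
........
........
........
t=13: ........
........
...##...
...#v#..
...###..
...##...
........
........
........
t=14: ........
........
...##...
...<##..
...###..
...##...
........
........
........
t=15: ........
........
...##...
....##..
...v##..
...##...
........
........
........
t=16: ........
........
...##...
....##..
....>#..
...##...
........
........
........
t=17: ........
........
...##...
....^#..
.....#..
...##...
........
........
........
t=18: ........
........
...##...
...<.#..
.....#..
...##...
........
........
........
t=19: ........
........
...^#...
...#.#..
.....#..
...##...
........
........
........
t=20: ........
........
..<.#...
...#.#..
.....#..
...##...
........
........
........
t=21: ........
..^.....
..#.#...
...#.#..
.....#..
...##...
........
........
........
t=22: ........
..#>....
..#.#...
...#.#..
.....#..
...##...
........
........
........
t=23: ........
..##....
..#v#...
...#.#..
.....#..
...##...
........
........
........
t=24: ........
..##....
..<##...
...#.#..
.....#..
...##...
........
........
........
t=25: ........
..##....
...##...
..v#.#..
.....#..
...##...
........
........
........
t=26: ........
..##....
...##...
.<##.#..
.....#..
...##...
........
........
........
t=27: ........
..##....
.^.##...
.###.#..
.....#..
...##...
........
........
........
t=28: ........
..##....
.#>##...
.###.#..
.....#..
...##...
........
........
........
t=29: ........
..##....
.####...
.#v#.#..
.....#..
...##...
........
........
........
t=30: ........
..##....
.####...
.#.>.#..
.....#..
...##...
........
........
........
t=31: ........
..##....
.##^#...
.#...#..
.....#..
...##...
........
........
........
t=32: ........
..##....
.#<.#...
.#...#..
.....#..
...##...
........
........
........
t=33: ........
..##....
.#..#...
.#v..#..
.....#..
...##...
........
........
........
t=34: ........
..##....
.#..#...
.<#..#..
.....#..
...##...
........
........
........
t=35: ........
..##....
.#..#...
..#..#..
.v...#..
...##...
........
........
........
t=36: ........
..##....
.#..#...
..#..#..
<#...#..
...##...
........
........
........
t=37: ........
..##....
.#..#...
^.#..#..
##...#..
...##...
........
........
........
t=38: ........
..##....
.#..#...
#>#..#..
##...#..
...##...
........
........
........
t=39: ........
..##....
.#..#...
###..#..
#v...#..
...##...
........
........
........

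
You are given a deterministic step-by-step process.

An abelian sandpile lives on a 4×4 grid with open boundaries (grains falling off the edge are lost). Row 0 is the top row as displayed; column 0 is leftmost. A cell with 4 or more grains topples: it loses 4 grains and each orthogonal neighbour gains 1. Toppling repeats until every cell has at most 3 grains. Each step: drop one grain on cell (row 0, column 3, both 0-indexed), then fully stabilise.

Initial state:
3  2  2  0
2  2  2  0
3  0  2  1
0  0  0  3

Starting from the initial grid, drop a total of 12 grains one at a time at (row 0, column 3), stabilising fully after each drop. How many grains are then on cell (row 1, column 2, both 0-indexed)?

[0] 3  2  2  0
2  2  2  0
3  0  2  1
0  0  0  3
[1] 3  2  2  1
2  2  2  0
3  0  2  1
0  0  0  3
[2] 3  2  2  2
2  2  2  0
3  0  2  1
0  0  0  3
[3] 3  2  2  3
2  2  2  0
3  0  2  1
0  0  0  3
[4] 3  2  3  0
2  2  2  1
3  0  2  1
0  0  0  3
[5] 3  2  3  1
2  2  2  1
3  0  2  1
0  0  0  3
[6] 3  2  3  2
2  2  2  1
3  0  2  1
0  0  0  3
[7] 3  2  3  3
2  2  2  1
3  0  2  1
0  0  0  3
[8] 3  3  0  1
2  2  3  2
3  0  2  1
0  0  0  3
[9] 3  3  0  2
2  2  3  2
3  0  2  1
0  0  0  3
[10] 3  3  0  3
2  2  3  2
3  0  2  1
0  0  0  3
[11] 3  3  1  0
2  2  3  3
3  0  2  1
0  0  0  3
[12] 3  3  1  1
2  2  3  3
3  0  2  1
0  0  0  3

3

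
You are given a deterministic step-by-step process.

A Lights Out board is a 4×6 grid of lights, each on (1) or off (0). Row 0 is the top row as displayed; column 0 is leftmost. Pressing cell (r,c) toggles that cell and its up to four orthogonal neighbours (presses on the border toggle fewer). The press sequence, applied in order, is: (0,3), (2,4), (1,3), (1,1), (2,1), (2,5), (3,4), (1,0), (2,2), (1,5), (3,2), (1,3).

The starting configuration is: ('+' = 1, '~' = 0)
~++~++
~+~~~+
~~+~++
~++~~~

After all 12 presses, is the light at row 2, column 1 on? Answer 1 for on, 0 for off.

1

k=0  ~++~++
~+~~~+
~~+~++
~++~~~
k=1  ~+~+~+
~+~+~+
~~+~++
~++~~~
k=2  ~+~+~+
~+~+++
~~++~~
~++~+~
k=3  ~+~~~+
~++~~+
~~+~~~
~++~+~
k=4  ~~~~~+
+~~~~+
~++~~~
~++~+~
k=5  ~~~~~+
++~~~+
+~~~~~
~~+~+~
k=6  ~~~~~+
++~~~~
+~~~++
~~+~++
k=7  ~~~~~+
++~~~~
+~~~~+
~~++~~
k=8  +~~~~+
~~~~~~
~~~~~+
~~++~~
k=9  +~~~~+
~~+~~~
~+++~+
~~~+~~
k=10  +~~~~~
~~+~++
~+++~~
~~~+~~
k=11  +~~~~~
~~+~++
~+~+~~
~++~~~
k=12  +~~+~~
~~~+~+
~+~~~~
~++~~~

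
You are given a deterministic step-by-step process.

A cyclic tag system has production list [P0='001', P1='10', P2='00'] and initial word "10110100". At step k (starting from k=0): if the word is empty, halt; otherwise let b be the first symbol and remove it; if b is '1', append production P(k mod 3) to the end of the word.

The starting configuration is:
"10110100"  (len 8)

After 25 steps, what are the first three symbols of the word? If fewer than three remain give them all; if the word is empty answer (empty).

[0] "10110100"  (len 8)
[1] "0110100001"  (len 10)
[2] "110100001"  (len 9)
[3] "1010000100"  (len 10)
[4] "010000100001"  (len 12)
[5] "10000100001"  (len 11)
[6] "000010000100"  (len 12)
[7] "00010000100"  (len 11)
[8] "0010000100"  (len 10)
[9] "010000100"  (len 9)
[10] "10000100"  (len 8)
[11] "000010010"  (len 9)
[12] "00010010"  (len 8)
[13] "0010010"  (len 7)
[14] "010010"  (len 6)
[15] "10010"  (len 5)
[16] "0010001"  (len 7)
[17] "010001"  (len 6)
[18] "10001"  (len 5)
[19] "0001001"  (len 7)
[20] "001001"  (len 6)
[21] "01001"  (len 5)
[22] "1001"  (len 4)
[23] "00110"  (len 5)
[24] "0110"  (len 4)
[25] "110"  (len 3)

110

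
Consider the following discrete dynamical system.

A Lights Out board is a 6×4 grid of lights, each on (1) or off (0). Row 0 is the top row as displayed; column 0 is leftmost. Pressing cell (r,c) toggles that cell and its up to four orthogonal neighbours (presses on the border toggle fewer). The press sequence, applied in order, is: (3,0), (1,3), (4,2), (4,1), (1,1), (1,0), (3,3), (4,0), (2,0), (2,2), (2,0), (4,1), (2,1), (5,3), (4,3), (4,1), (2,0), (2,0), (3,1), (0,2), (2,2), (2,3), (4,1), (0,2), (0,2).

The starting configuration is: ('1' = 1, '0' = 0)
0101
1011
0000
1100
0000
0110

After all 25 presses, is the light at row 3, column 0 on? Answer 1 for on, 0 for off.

step 0: 0101
1011
0000
1100
0000
0110
step 1: 0101
1011
1000
0000
1000
0110
step 2: 0100
1000
1001
0000
1000
0110
step 3: 0100
1000
1001
0010
1111
0100
step 4: 0100
1000
1001
0110
0001
0000
step 5: 0000
0110
1101
0110
0001
0000
step 6: 1000
1010
0101
0110
0001
0000
step 7: 1000
1010
0100
0101
0000
0000
step 8: 1000
1010
0100
1101
1100
1000
step 9: 1000
0010
1000
0101
1100
1000
step 10: 1000
0000
1111
0111
1100
1000
step 11: 1000
1000
0011
1111
1100
1000
step 12: 1000
1000
0011
1011
0010
1100
step 13: 1000
1100
1101
1111
0010
1100
step 14: 1000
1100
1101
1111
0011
1111
step 15: 1000
1100
1101
1110
0000
1110
step 16: 1000
1100
1101
1010
1110
1010
step 17: 1000
0100
0001
0010
1110
1010
step 18: 1000
1100
1101
1010
1110
1010
step 19: 1000
1100
1001
0100
1010
1010
step 20: 1111
1110
1001
0100
1010
1010
step 21: 1111
1100
1110
0110
1010
1010
step 22: 1111
1101
1101
0111
1010
1010
step 23: 1111
1101
1101
0011
0100
1110
step 24: 1000
1111
1101
0011
0100
1110
step 25: 1111
1101
1101
0011
0100
1110

0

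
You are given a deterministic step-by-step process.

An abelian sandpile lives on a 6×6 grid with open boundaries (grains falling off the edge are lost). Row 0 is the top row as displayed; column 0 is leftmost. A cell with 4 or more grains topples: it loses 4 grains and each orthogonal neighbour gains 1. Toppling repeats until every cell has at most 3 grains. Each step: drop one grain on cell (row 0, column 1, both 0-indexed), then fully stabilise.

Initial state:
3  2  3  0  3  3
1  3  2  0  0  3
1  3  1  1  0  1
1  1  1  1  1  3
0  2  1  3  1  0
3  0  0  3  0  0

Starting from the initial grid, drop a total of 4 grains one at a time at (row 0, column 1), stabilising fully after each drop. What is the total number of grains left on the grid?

50

0) 3  2  3  0  3  3
1  3  2  0  0  3
1  3  1  1  0  1
1  1  1  1  1  3
0  2  1  3  1  0
3  0  0  3  0  0
1) 3  3  3  0  3  3
1  3  2  0  0  3
1  3  1  1  0  1
1  1  1  1  1  3
0  2  1  3  1  0
3  0  0  3  0  0
2) 0  3  1  1  3  3
3  2  0  1  0  3
2  0  3  1  0  1
1  2  1  1  1  3
0  2  1  3  1  0
3  0  0  3  0  0
3) 1  0  2  1  3  3
3  3  0  1  0  3
2  0  3  1  0  1
1  2  1  1  1  3
0  2  1  3  1  0
3  0  0  3  0  0
4) 1  1  2  1  3  3
3  3  0  1  0  3
2  0  3  1  0  1
1  2  1  1  1  3
0  2  1  3  1  0
3  0  0  3  0  0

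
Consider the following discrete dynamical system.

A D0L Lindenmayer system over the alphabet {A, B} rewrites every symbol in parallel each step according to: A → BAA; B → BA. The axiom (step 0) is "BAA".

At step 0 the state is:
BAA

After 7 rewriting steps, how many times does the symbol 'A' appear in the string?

k=0  BAA
k=1  BABAABAA
k=2  BABAABABAABAABABAABAA
k=3  BABAABABAABAABABAABABAABAABABAABAABABAABABAABAABABAABAA
k=4  BABAABABAABAABABAABABAABAABABAABAABABAABABAABAABABAABABAAB…BAABABAABABAABAABABAABABAABAABABAABAABABAABABAABAABABAABAA  (len 144)
k=5  BABAABABAABAABABAABABAABAABABAABAABABAABABAABAABABAABABAAB…BAABABAABABAABAABABAABABAABAABABAABAABABAABABAABAABABAABAA  (len 377)
k=6  BABAABABAABAABABAABABAABAABABAABAABABAABABAABAABABAABABAAB…BAABABAABABAABAABABAABABAABAABABAABAABABAABABAABAABABAABAA  (len 987)
k=7  BABAABABAABAABABAABABAABAABABAABAABABAABABAABAABABAABABAAB…BAABABAABABAABAABABAABABAABAABABAABAABABAABABAABAABABAABAA  (len 2584)

1597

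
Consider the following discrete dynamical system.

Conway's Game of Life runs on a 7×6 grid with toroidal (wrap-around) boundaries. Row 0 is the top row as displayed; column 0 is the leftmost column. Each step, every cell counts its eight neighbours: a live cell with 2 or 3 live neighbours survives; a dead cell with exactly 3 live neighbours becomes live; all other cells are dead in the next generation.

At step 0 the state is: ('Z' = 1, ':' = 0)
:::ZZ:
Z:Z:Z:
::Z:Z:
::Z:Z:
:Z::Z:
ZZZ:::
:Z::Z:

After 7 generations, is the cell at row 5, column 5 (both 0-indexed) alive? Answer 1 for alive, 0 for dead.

[0] :::ZZ:
Z:Z:Z:
::Z:Z:
::Z:Z:
:Z::Z:
ZZZ:::
:Z::Z:
[1] :ZZ:Z:
:ZZ:Z:
::Z:Z:
:ZZ:ZZ
Z::::Z
Z:ZZ:Z
ZZ::ZZ
[2] ::::Z:
::::ZZ
Z:::Z:
:ZZ:Z:
::::::
::ZZ::
::::::
[3] ::::ZZ
:::ZZ:
ZZ::Z:
:Z:Z:Z
:Z::::
::::::
:::Z::
[4] :::::Z
Z::Z::
ZZ::::
:Z::ZZ
Z:Z:::
::::::
::::Z:
[5] ::::ZZ
ZZ:::Z
:ZZ:Z:
::Z::Z
ZZ:::Z
::::::
::::::
[6] ::::ZZ
:ZZZ::
::ZZZ:
::ZZZZ
ZZ:::Z
Z:::::
::::::
[7] ::ZZZ:
:Z:::Z
:::::Z
::::::
:ZZZ::
ZZ:::Z
:::::Z

1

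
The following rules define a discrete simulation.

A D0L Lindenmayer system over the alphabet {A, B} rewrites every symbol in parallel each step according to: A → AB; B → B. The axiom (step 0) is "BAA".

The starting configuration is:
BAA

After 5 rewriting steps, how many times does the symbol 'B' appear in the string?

step 0: BAA
step 1: BABAB
step 2: BABBABB
step 3: BABBBABBB
step 4: BABBBBABBBB
step 5: BABBBBBABBBBB

11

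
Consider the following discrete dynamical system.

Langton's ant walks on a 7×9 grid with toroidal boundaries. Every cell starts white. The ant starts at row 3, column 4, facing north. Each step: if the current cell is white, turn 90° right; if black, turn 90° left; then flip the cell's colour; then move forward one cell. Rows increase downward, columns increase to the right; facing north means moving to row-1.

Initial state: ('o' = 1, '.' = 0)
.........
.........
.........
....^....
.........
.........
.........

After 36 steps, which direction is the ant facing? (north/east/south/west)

south

step 0: .........
.........
.........
....^....
.........
.........
.........
step 1: .........
.........
.........
....o>...
.........
.........
.........
step 2: .........
.........
.........
....oo...
.....v...
.........
.........
step 3: .........
.........
.........
....oo...
....<o...
.........
.........
step 4: .........
.........
.........
....^o...
....oo...
.........
.........
step 5: .........
.........
.........
...<.o...
....oo...
.........
.........
step 6: .........
.........
...^.....
...o.o...
....oo...
.........
.........
step 7: .........
.........
...o>....
...o.o...
....oo...
.........
.........
step 8: .........
.........
...oo....
...ovo...
....oo...
.........
.........
step 9: .........
.........
...oo....
...<oo...
....oo...
.........
.........
step 10: .........
.........
...oo....
....oo...
...voo...
.........
.........
step 11: .........
.........
...oo....
....oo...
..<ooo...
.........
.........
step 12: .........
.........
...oo....
..^.oo...
..oooo...
.........
.........
step 13: .........
.........
...oo....
..o>oo...
..oooo...
.........
.........
step 14: .........
.........
...oo....
..oooo...
..ovoo...
.........
.........
step 15: .........
.........
...oo....
..oooo...
..o.>o...
.........
.........
step 16: .........
.........
...oo....
..oo^o...
..o..o...
.........
.........
step 17: .........
.........
...oo....
..o<.o...
..o..o...
.........
.........
step 18: .........
.........
...oo....
..o..o...
..ov.o...
.........
.........
step 19: .........
.........
...oo....
..o..o...
..<o.o...
.........
.........
step 20: .........
.........
...oo....
..o..o...
...o.o...
..v......
.........
step 21: .........
.........
...oo....
..o..o...
...o.o...
.<o......
.........
step 22: .........
.........
...oo....
..o..o...
.^.o.o...
.oo......
.........
step 23: .........
.........
...oo....
..o..o...
.o>o.o...
.oo......
.........
step 24: .........
.........
...oo....
..o..o...
.ooo.o...
.ov......
.........
step 25: .........
.........
...oo....
..o..o...
.ooo.o...
.o.>.....
.........
step 26: .........
.........
...oo....
..o..o...
.ooo.o...
.o.o.....
...v.....
step 27: .........
.........
...oo....
..o..o...
.ooo.o...
.o.o.....
..<o.....
step 28: .........
.........
...oo....
..o..o...
.ooo.o...
.o^o.....
..oo.....
step 29: .........
.........
...oo....
..o..o...
.ooo.o...
.oo>.....
..oo.....
step 30: .........
.........
...oo....
..o..o...
.oo^.o...
.oo......
..oo.....
step 31: .........
.........
...oo....
..o..o...
.o<..o...
.oo......
..oo.....
step 32: .........
.........
...oo....
..o..o...
.o...o...
.ov......
..oo.....
step 33: .........
.........
...oo....
..o..o...
.o...o...
.o.>.....
..oo.....
step 34: .........
.........
...oo....
..o..o...
.o...o...
.o.o.....
..ov.....
step 35: .........
.........
...oo....
..o..o...
.o...o...
.o.o.....
..o.>....
step 36: ....v....
.........
...oo....
..o..o...
.o...o...
.o.o.....
..o.o....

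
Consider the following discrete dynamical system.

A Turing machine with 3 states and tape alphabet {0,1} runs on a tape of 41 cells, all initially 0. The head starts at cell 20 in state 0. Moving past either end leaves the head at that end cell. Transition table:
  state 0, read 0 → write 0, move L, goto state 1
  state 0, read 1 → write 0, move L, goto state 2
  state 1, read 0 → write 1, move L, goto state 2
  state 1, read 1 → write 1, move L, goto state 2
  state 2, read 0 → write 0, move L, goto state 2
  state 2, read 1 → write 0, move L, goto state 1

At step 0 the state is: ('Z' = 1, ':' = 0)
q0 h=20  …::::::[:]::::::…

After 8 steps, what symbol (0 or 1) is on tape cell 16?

gen 0: q0 h=20  …::::::[:]::::::…
gen 1: q1 h=19  …::::::[:]::::::…
gen 2: q2 h=18  …::::::[:]Z:::::…
gen 3: q2 h=17  …::::::[:]:Z::::…
gen 4: q2 h=16  …::::::[:]::Z:::…
gen 5: q2 h=15  …::::::[:]:::Z::…
gen 6: q2 h=14  …::::::[:]::::Z:…
gen 7: q2 h=13  …::::::[:]:::::Z…
gen 8: q2 h=12  …::::::[:]::::::…

0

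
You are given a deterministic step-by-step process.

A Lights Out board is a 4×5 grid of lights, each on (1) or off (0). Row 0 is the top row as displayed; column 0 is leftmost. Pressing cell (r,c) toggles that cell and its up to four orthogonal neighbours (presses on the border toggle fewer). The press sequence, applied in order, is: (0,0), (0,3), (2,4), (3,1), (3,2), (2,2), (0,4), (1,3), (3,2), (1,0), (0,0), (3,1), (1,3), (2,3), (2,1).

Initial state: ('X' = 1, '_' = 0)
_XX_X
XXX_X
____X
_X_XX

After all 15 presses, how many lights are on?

gen 0: _XX_X
XXX_X
____X
_X_XX
gen 1: X_X_X
_XX_X
____X
_X_XX
gen 2: X__X_
_XXXX
____X
_X_XX
gen 3: X__X_
_XXX_
___X_
_X_X_
gen 4: X__X_
_XXX_
_X_X_
X_XX_
gen 5: X__X_
_XXX_
_XXX_
XX___
gen 6: X__X_
_X_X_
_____
XXX__
gen 7: X___X
_X_XX
_____
XXX__
gen 8: X__XX
_XX__
___X_
XXX__
gen 9: X__XX
_XX__
__XX_
X__X_
gen 10: ___XX
X_X__
X_XX_
X__X_
gen 11: XX_XX
__X__
X_XX_
X__X_
gen 12: XX_XX
__X__
XXXX_
_XXX_
gen 13: XX__X
___XX
XXX__
_XXX_
gen 14: XX__X
____X
XX_XX
_XX__
gen 15: XX__X
_X__X
__XXX
__X__

9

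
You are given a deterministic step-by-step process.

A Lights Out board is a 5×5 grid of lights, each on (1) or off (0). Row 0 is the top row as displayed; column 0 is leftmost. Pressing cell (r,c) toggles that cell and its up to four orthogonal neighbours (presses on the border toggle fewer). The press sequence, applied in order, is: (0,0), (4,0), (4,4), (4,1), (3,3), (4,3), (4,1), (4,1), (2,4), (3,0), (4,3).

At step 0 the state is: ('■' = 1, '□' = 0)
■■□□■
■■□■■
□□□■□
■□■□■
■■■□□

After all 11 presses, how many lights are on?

step 0: ■■□□■
■■□■■
□□□■□
■□■□■
■■■□□
step 1: □□□□■
□■□■■
□□□■□
■□■□■
■■■□□
step 2: □□□□■
□■□■■
□□□■□
□□■□■
□□■□□
step 3: □□□□■
□■□■■
□□□■□
□□■□□
□□■■■
step 4: □□□□■
□■□■■
□□□■□
□■■□□
■■□■■
step 5: □□□□■
□■□■■
□□□□□
□■□■■
■■□□■
step 6: □□□□■
□■□■■
□□□□□
□■□□■
■■■■□
step 7: □□□□■
□■□■■
□□□□□
□□□□■
□□□■□
step 8: □□□□■
□■□■■
□□□□□
□■□□■
■■■■□
step 9: □□□□■
□■□■□
□□□■■
□■□□□
■■■■□
step 10: □□□□■
□■□■□
■□□■■
■□□□□
□■■■□
step 11: □□□□■
□■□■□
■□□■■
■□□■□
□■□□■

10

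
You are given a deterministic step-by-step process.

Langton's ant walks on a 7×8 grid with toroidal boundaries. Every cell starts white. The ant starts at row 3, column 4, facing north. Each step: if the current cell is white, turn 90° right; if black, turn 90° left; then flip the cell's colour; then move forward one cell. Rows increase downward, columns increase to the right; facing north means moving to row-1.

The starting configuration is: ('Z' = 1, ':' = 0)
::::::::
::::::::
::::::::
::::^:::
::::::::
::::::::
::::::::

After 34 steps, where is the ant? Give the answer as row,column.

0) ::::::::
::::::::
::::::::
::::^:::
::::::::
::::::::
::::::::
1) ::::::::
::::::::
::::::::
::::Z>::
::::::::
::::::::
::::::::
2) ::::::::
::::::::
::::::::
::::ZZ::
:::::v::
::::::::
::::::::
3) ::::::::
::::::::
::::::::
::::ZZ::
::::<Z::
::::::::
::::::::
4) ::::::::
::::::::
::::::::
::::^Z::
::::ZZ::
::::::::
::::::::
5) ::::::::
::::::::
::::::::
:::<:Z::
::::ZZ::
::::::::
::::::::
6) ::::::::
::::::::
:::^::::
:::Z:Z::
::::ZZ::
::::::::
::::::::
7) ::::::::
::::::::
:::Z>:::
:::Z:Z::
::::ZZ::
::::::::
::::::::
8) ::::::::
::::::::
:::ZZ:::
:::ZvZ::
::::ZZ::
::::::::
::::::::
9) ::::::::
::::::::
:::ZZ:::
:::<ZZ::
::::ZZ::
::::::::
::::::::
10) ::::::::
::::::::
:::ZZ:::
::::ZZ::
:::vZZ::
::::::::
::::::::
11) ::::::::
::::::::
:::ZZ:::
::::ZZ::
::<ZZZ::
::::::::
::::::::
12) ::::::::
::::::::
:::ZZ:::
::^:ZZ::
::ZZZZ::
::::::::
::::::::
13) ::::::::
::::::::
:::ZZ:::
::Z>ZZ::
::ZZZZ::
::::::::
::::::::
14) ::::::::
::::::::
:::ZZ:::
::ZZZZ::
::ZvZZ::
::::::::
::::::::
15) ::::::::
::::::::
:::ZZ:::
::ZZZZ::
::Z:>Z::
::::::::
::::::::
16) ::::::::
::::::::
:::ZZ:::
::ZZ^Z::
::Z::Z::
::::::::
::::::::
17) ::::::::
::::::::
:::ZZ:::
::Z<:Z::
::Z::Z::
::::::::
::::::::
18) ::::::::
::::::::
:::ZZ:::
::Z::Z::
::Zv:Z::
::::::::
::::::::
19) ::::::::
::::::::
:::ZZ:::
::Z::Z::
::<Z:Z::
::::::::
::::::::
20) ::::::::
::::::::
:::ZZ:::
::Z::Z::
:::Z:Z::
::v:::::
::::::::
21) ::::::::
::::::::
:::ZZ:::
::Z::Z::
:::Z:Z::
:<Z:::::
::::::::
22) ::::::::
::::::::
:::ZZ:::
::Z::Z::
:^:Z:Z::
:ZZ:::::
::::::::
23) ::::::::
::::::::
:::ZZ:::
::Z::Z::
:Z>Z:Z::
:ZZ:::::
::::::::
24) ::::::::
::::::::
:::ZZ:::
::Z::Z::
:ZZZ:Z::
:Zv:::::
::::::::
25) ::::::::
::::::::
:::ZZ:::
::Z::Z::
:ZZZ:Z::
:Z:>::::
::::::::
26) ::::::::
::::::::
:::ZZ:::
::Z::Z::
:ZZZ:Z::
:Z:Z::::
:::v::::
27) ::::::::
::::::::
:::ZZ:::
::Z::Z::
:ZZZ:Z::
:Z:Z::::
::<Z::::
28) ::::::::
::::::::
:::ZZ:::
::Z::Z::
:ZZZ:Z::
:Z^Z::::
::ZZ::::
29) ::::::::
::::::::
:::ZZ:::
::Z::Z::
:ZZZ:Z::
:ZZ>::::
::ZZ::::
30) ::::::::
::::::::
:::ZZ:::
::Z::Z::
:ZZ^:Z::
:ZZ:::::
::ZZ::::
31) ::::::::
::::::::
:::ZZ:::
::Z::Z::
:Z<::Z::
:ZZ:::::
::ZZ::::
32) ::::::::
::::::::
:::ZZ:::
::Z::Z::
:Z:::Z::
:Zv:::::
::ZZ::::
33) ::::::::
::::::::
:::ZZ:::
::Z::Z::
:Z:::Z::
:Z:>::::
::ZZ::::
34) ::::::::
::::::::
:::ZZ:::
::Z::Z::
:Z:::Z::
:Z:Z::::
::Zv::::

6,3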